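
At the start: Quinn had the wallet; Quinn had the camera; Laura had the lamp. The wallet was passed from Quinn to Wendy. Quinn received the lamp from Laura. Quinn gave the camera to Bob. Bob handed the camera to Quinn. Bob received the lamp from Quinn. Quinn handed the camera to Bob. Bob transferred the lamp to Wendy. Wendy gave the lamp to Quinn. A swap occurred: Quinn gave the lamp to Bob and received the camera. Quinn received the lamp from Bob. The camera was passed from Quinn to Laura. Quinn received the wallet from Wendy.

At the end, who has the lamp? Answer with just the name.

Tracking all object holders:
Start: wallet:Quinn, camera:Quinn, lamp:Laura
Event 1 (give wallet: Quinn -> Wendy). State: wallet:Wendy, camera:Quinn, lamp:Laura
Event 2 (give lamp: Laura -> Quinn). State: wallet:Wendy, camera:Quinn, lamp:Quinn
Event 3 (give camera: Quinn -> Bob). State: wallet:Wendy, camera:Bob, lamp:Quinn
Event 4 (give camera: Bob -> Quinn). State: wallet:Wendy, camera:Quinn, lamp:Quinn
Event 5 (give lamp: Quinn -> Bob). State: wallet:Wendy, camera:Quinn, lamp:Bob
Event 6 (give camera: Quinn -> Bob). State: wallet:Wendy, camera:Bob, lamp:Bob
Event 7 (give lamp: Bob -> Wendy). State: wallet:Wendy, camera:Bob, lamp:Wendy
Event 8 (give lamp: Wendy -> Quinn). State: wallet:Wendy, camera:Bob, lamp:Quinn
Event 9 (swap lamp<->camera: now lamp:Bob, camera:Quinn). State: wallet:Wendy, camera:Quinn, lamp:Bob
Event 10 (give lamp: Bob -> Quinn). State: wallet:Wendy, camera:Quinn, lamp:Quinn
Event 11 (give camera: Quinn -> Laura). State: wallet:Wendy, camera:Laura, lamp:Quinn
Event 12 (give wallet: Wendy -> Quinn). State: wallet:Quinn, camera:Laura, lamp:Quinn

Final state: wallet:Quinn, camera:Laura, lamp:Quinn
The lamp is held by Quinn.

Answer: Quinn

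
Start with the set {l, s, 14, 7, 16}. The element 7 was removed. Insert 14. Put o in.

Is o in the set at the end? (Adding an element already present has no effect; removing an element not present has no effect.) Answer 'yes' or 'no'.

Tracking the set through each operation:
Start: {14, 16, 7, l, s}
Event 1 (remove 7): removed. Set: {14, 16, l, s}
Event 2 (add 14): already present, no change. Set: {14, 16, l, s}
Event 3 (add o): added. Set: {14, 16, l, o, s}

Final set: {14, 16, l, o, s} (size 5)
o is in the final set.

Answer: yes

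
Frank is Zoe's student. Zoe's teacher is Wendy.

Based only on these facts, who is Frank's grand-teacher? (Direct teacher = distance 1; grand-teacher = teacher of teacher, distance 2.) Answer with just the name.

Answer: Wendy

Derivation:
Reconstructing the teacher chain from the given facts:
  Wendy -> Zoe -> Frank
(each arrow means 'teacher of the next')
Positions in the chain (0 = top):
  position of Wendy: 0
  position of Zoe: 1
  position of Frank: 2

Frank is at position 2; the grand-teacher is 2 steps up the chain, i.e. position 0: Wendy.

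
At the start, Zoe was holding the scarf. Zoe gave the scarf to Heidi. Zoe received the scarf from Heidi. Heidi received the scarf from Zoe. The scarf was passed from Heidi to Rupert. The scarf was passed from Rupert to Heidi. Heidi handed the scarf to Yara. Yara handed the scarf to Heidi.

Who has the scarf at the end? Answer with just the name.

Tracking the scarf through each event:
Start: Zoe has the scarf.
After event 1: Heidi has the scarf.
After event 2: Zoe has the scarf.
After event 3: Heidi has the scarf.
After event 4: Rupert has the scarf.
After event 5: Heidi has the scarf.
After event 6: Yara has the scarf.
After event 7: Heidi has the scarf.

Answer: Heidi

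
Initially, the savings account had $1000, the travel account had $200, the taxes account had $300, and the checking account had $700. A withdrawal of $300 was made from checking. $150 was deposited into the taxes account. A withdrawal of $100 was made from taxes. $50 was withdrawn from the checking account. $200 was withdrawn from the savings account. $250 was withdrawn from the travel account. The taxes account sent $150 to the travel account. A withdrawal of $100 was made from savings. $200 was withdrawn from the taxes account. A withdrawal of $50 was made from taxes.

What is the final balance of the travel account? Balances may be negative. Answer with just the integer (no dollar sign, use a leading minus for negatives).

Tracking account balances step by step:
Start: savings=1000, travel=200, taxes=300, checking=700
Event 1 (withdraw 300 from checking): checking: 700 - 300 = 400. Balances: savings=1000, travel=200, taxes=300, checking=400
Event 2 (deposit 150 to taxes): taxes: 300 + 150 = 450. Balances: savings=1000, travel=200, taxes=450, checking=400
Event 3 (withdraw 100 from taxes): taxes: 450 - 100 = 350. Balances: savings=1000, travel=200, taxes=350, checking=400
Event 4 (withdraw 50 from checking): checking: 400 - 50 = 350. Balances: savings=1000, travel=200, taxes=350, checking=350
Event 5 (withdraw 200 from savings): savings: 1000 - 200 = 800. Balances: savings=800, travel=200, taxes=350, checking=350
Event 6 (withdraw 250 from travel): travel: 200 - 250 = -50. Balances: savings=800, travel=-50, taxes=350, checking=350
Event 7 (transfer 150 taxes -> travel): taxes: 350 - 150 = 200, travel: -50 + 150 = 100. Balances: savings=800, travel=100, taxes=200, checking=350
Event 8 (withdraw 100 from savings): savings: 800 - 100 = 700. Balances: savings=700, travel=100, taxes=200, checking=350
Event 9 (withdraw 200 from taxes): taxes: 200 - 200 = 0. Balances: savings=700, travel=100, taxes=0, checking=350
Event 10 (withdraw 50 from taxes): taxes: 0 - 50 = -50. Balances: savings=700, travel=100, taxes=-50, checking=350

Final balance of travel: 100

Answer: 100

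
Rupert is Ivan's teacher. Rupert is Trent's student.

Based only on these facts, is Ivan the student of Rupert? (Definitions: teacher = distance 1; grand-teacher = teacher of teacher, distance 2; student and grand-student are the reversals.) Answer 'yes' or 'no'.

Reconstructing the teacher chain from the given facts:
  Trent -> Rupert -> Ivan
(each arrow means 'teacher of the next')
Positions in the chain (0 = top):
  position of Trent: 0
  position of Rupert: 1
  position of Ivan: 2

Ivan is at position 2, Rupert is at position 1; signed distance (j - i) = -1.
'student' requires j - i = -1. Actual distance is -1, so the relation HOLDS.

Answer: yes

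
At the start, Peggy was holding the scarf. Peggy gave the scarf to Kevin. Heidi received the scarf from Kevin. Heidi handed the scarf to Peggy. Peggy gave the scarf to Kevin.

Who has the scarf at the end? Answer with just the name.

Answer: Kevin

Derivation:
Tracking the scarf through each event:
Start: Peggy has the scarf.
After event 1: Kevin has the scarf.
After event 2: Heidi has the scarf.
After event 3: Peggy has the scarf.
After event 4: Kevin has the scarf.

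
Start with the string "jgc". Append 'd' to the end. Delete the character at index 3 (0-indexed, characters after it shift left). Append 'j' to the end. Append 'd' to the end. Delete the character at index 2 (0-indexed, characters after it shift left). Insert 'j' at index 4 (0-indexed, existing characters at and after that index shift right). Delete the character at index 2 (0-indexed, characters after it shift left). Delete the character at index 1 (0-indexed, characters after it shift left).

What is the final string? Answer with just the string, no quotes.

Answer: jdj

Derivation:
Applying each edit step by step:
Start: "jgc"
Op 1 (append 'd'): "jgc" -> "jgcd"
Op 2 (delete idx 3 = 'd'): "jgcd" -> "jgc"
Op 3 (append 'j'): "jgc" -> "jgcj"
Op 4 (append 'd'): "jgcj" -> "jgcjd"
Op 5 (delete idx 2 = 'c'): "jgcjd" -> "jgjd"
Op 6 (insert 'j' at idx 4): "jgjd" -> "jgjdj"
Op 7 (delete idx 2 = 'j'): "jgjdj" -> "jgdj"
Op 8 (delete idx 1 = 'g'): "jgdj" -> "jdj"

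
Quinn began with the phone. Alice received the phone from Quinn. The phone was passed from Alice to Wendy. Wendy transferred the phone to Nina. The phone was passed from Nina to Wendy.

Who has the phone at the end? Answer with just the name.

Tracking the phone through each event:
Start: Quinn has the phone.
After event 1: Alice has the phone.
After event 2: Wendy has the phone.
After event 3: Nina has the phone.
After event 4: Wendy has the phone.

Answer: Wendy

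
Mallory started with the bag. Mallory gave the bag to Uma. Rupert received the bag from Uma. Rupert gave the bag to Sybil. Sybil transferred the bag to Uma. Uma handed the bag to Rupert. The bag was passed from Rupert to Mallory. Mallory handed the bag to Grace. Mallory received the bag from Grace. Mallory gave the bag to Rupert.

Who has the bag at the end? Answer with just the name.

Answer: Rupert

Derivation:
Tracking the bag through each event:
Start: Mallory has the bag.
After event 1: Uma has the bag.
After event 2: Rupert has the bag.
After event 3: Sybil has the bag.
After event 4: Uma has the bag.
After event 5: Rupert has the bag.
After event 6: Mallory has the bag.
After event 7: Grace has the bag.
After event 8: Mallory has the bag.
After event 9: Rupert has the bag.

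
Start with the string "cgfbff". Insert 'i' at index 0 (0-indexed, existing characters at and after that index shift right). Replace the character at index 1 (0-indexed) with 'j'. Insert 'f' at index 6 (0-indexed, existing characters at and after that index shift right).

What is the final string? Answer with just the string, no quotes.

Applying each edit step by step:
Start: "cgfbff"
Op 1 (insert 'i' at idx 0): "cgfbff" -> "icgfbff"
Op 2 (replace idx 1: 'c' -> 'j'): "icgfbff" -> "ijgfbff"
Op 3 (insert 'f' at idx 6): "ijgfbff" -> "ijgfbfff"

Answer: ijgfbfff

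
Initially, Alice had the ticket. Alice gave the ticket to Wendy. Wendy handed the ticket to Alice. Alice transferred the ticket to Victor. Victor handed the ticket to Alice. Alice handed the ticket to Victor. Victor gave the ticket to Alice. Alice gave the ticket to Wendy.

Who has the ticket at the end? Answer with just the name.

Tracking the ticket through each event:
Start: Alice has the ticket.
After event 1: Wendy has the ticket.
After event 2: Alice has the ticket.
After event 3: Victor has the ticket.
After event 4: Alice has the ticket.
After event 5: Victor has the ticket.
After event 6: Alice has the ticket.
After event 7: Wendy has the ticket.

Answer: Wendy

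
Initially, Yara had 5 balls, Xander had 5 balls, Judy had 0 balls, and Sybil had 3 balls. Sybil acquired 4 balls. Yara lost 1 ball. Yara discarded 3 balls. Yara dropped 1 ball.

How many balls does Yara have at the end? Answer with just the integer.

Answer: 0

Derivation:
Tracking counts step by step:
Start: Yara=5, Xander=5, Judy=0, Sybil=3
Event 1 (Sybil +4): Sybil: 3 -> 7. State: Yara=5, Xander=5, Judy=0, Sybil=7
Event 2 (Yara -1): Yara: 5 -> 4. State: Yara=4, Xander=5, Judy=0, Sybil=7
Event 3 (Yara -3): Yara: 4 -> 1. State: Yara=1, Xander=5, Judy=0, Sybil=7
Event 4 (Yara -1): Yara: 1 -> 0. State: Yara=0, Xander=5, Judy=0, Sybil=7

Yara's final count: 0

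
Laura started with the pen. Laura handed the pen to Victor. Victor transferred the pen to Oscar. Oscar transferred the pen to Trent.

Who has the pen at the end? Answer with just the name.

Answer: Trent

Derivation:
Tracking the pen through each event:
Start: Laura has the pen.
After event 1: Victor has the pen.
After event 2: Oscar has the pen.
After event 3: Trent has the pen.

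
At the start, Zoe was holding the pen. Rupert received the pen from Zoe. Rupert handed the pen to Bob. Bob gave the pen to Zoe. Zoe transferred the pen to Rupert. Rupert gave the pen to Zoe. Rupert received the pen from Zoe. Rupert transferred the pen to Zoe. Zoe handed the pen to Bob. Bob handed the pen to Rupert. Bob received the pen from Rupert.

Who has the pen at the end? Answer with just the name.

Answer: Bob

Derivation:
Tracking the pen through each event:
Start: Zoe has the pen.
After event 1: Rupert has the pen.
After event 2: Bob has the pen.
After event 3: Zoe has the pen.
After event 4: Rupert has the pen.
After event 5: Zoe has the pen.
After event 6: Rupert has the pen.
After event 7: Zoe has the pen.
After event 8: Bob has the pen.
After event 9: Rupert has the pen.
After event 10: Bob has the pen.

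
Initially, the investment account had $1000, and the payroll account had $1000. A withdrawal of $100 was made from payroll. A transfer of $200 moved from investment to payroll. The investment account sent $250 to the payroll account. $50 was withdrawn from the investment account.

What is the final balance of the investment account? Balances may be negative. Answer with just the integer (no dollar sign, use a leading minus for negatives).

Tracking account balances step by step:
Start: investment=1000, payroll=1000
Event 1 (withdraw 100 from payroll): payroll: 1000 - 100 = 900. Balances: investment=1000, payroll=900
Event 2 (transfer 200 investment -> payroll): investment: 1000 - 200 = 800, payroll: 900 + 200 = 1100. Balances: investment=800, payroll=1100
Event 3 (transfer 250 investment -> payroll): investment: 800 - 250 = 550, payroll: 1100 + 250 = 1350. Balances: investment=550, payroll=1350
Event 4 (withdraw 50 from investment): investment: 550 - 50 = 500. Balances: investment=500, payroll=1350

Final balance of investment: 500

Answer: 500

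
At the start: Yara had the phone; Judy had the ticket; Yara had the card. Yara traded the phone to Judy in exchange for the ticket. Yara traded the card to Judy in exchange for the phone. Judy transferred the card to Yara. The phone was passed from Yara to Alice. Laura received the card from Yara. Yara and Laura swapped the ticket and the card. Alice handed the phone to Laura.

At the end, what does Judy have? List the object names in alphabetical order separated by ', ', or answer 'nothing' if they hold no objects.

Tracking all object holders:
Start: phone:Yara, ticket:Judy, card:Yara
Event 1 (swap phone<->ticket: now phone:Judy, ticket:Yara). State: phone:Judy, ticket:Yara, card:Yara
Event 2 (swap card<->phone: now card:Judy, phone:Yara). State: phone:Yara, ticket:Yara, card:Judy
Event 3 (give card: Judy -> Yara). State: phone:Yara, ticket:Yara, card:Yara
Event 4 (give phone: Yara -> Alice). State: phone:Alice, ticket:Yara, card:Yara
Event 5 (give card: Yara -> Laura). State: phone:Alice, ticket:Yara, card:Laura
Event 6 (swap ticket<->card: now ticket:Laura, card:Yara). State: phone:Alice, ticket:Laura, card:Yara
Event 7 (give phone: Alice -> Laura). State: phone:Laura, ticket:Laura, card:Yara

Final state: phone:Laura, ticket:Laura, card:Yara
Judy holds: (nothing).

Answer: nothing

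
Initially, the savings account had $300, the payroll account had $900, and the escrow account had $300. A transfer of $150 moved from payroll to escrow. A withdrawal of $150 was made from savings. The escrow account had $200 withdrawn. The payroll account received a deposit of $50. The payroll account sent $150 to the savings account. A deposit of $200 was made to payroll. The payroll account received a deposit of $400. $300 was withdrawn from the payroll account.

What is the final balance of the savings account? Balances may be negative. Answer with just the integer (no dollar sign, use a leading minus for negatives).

Tracking account balances step by step:
Start: savings=300, payroll=900, escrow=300
Event 1 (transfer 150 payroll -> escrow): payroll: 900 - 150 = 750, escrow: 300 + 150 = 450. Balances: savings=300, payroll=750, escrow=450
Event 2 (withdraw 150 from savings): savings: 300 - 150 = 150. Balances: savings=150, payroll=750, escrow=450
Event 3 (withdraw 200 from escrow): escrow: 450 - 200 = 250. Balances: savings=150, payroll=750, escrow=250
Event 4 (deposit 50 to payroll): payroll: 750 + 50 = 800. Balances: savings=150, payroll=800, escrow=250
Event 5 (transfer 150 payroll -> savings): payroll: 800 - 150 = 650, savings: 150 + 150 = 300. Balances: savings=300, payroll=650, escrow=250
Event 6 (deposit 200 to payroll): payroll: 650 + 200 = 850. Balances: savings=300, payroll=850, escrow=250
Event 7 (deposit 400 to payroll): payroll: 850 + 400 = 1250. Balances: savings=300, payroll=1250, escrow=250
Event 8 (withdraw 300 from payroll): payroll: 1250 - 300 = 950. Balances: savings=300, payroll=950, escrow=250

Final balance of savings: 300

Answer: 300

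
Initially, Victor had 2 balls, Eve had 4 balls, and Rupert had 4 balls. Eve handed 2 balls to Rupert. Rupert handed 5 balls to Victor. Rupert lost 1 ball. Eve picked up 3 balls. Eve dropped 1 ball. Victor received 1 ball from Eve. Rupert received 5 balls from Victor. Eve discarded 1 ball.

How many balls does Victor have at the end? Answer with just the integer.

Tracking counts step by step:
Start: Victor=2, Eve=4, Rupert=4
Event 1 (Eve -> Rupert, 2): Eve: 4 -> 2, Rupert: 4 -> 6. State: Victor=2, Eve=2, Rupert=6
Event 2 (Rupert -> Victor, 5): Rupert: 6 -> 1, Victor: 2 -> 7. State: Victor=7, Eve=2, Rupert=1
Event 3 (Rupert -1): Rupert: 1 -> 0. State: Victor=7, Eve=2, Rupert=0
Event 4 (Eve +3): Eve: 2 -> 5. State: Victor=7, Eve=5, Rupert=0
Event 5 (Eve -1): Eve: 5 -> 4. State: Victor=7, Eve=4, Rupert=0
Event 6 (Eve -> Victor, 1): Eve: 4 -> 3, Victor: 7 -> 8. State: Victor=8, Eve=3, Rupert=0
Event 7 (Victor -> Rupert, 5): Victor: 8 -> 3, Rupert: 0 -> 5. State: Victor=3, Eve=3, Rupert=5
Event 8 (Eve -1): Eve: 3 -> 2. State: Victor=3, Eve=2, Rupert=5

Victor's final count: 3

Answer: 3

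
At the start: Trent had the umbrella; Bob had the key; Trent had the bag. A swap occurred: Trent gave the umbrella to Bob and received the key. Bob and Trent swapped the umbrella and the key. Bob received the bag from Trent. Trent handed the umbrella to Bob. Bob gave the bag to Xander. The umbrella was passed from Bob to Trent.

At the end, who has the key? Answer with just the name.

Answer: Bob

Derivation:
Tracking all object holders:
Start: umbrella:Trent, key:Bob, bag:Trent
Event 1 (swap umbrella<->key: now umbrella:Bob, key:Trent). State: umbrella:Bob, key:Trent, bag:Trent
Event 2 (swap umbrella<->key: now umbrella:Trent, key:Bob). State: umbrella:Trent, key:Bob, bag:Trent
Event 3 (give bag: Trent -> Bob). State: umbrella:Trent, key:Bob, bag:Bob
Event 4 (give umbrella: Trent -> Bob). State: umbrella:Bob, key:Bob, bag:Bob
Event 5 (give bag: Bob -> Xander). State: umbrella:Bob, key:Bob, bag:Xander
Event 6 (give umbrella: Bob -> Trent). State: umbrella:Trent, key:Bob, bag:Xander

Final state: umbrella:Trent, key:Bob, bag:Xander
The key is held by Bob.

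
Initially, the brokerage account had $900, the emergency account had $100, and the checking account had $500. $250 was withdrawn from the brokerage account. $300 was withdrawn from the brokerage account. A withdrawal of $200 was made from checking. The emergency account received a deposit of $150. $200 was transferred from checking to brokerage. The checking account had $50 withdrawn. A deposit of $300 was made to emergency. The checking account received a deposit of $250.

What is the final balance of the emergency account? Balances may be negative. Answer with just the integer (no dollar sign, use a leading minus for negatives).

Answer: 550

Derivation:
Tracking account balances step by step:
Start: brokerage=900, emergency=100, checking=500
Event 1 (withdraw 250 from brokerage): brokerage: 900 - 250 = 650. Balances: brokerage=650, emergency=100, checking=500
Event 2 (withdraw 300 from brokerage): brokerage: 650 - 300 = 350. Balances: brokerage=350, emergency=100, checking=500
Event 3 (withdraw 200 from checking): checking: 500 - 200 = 300. Balances: brokerage=350, emergency=100, checking=300
Event 4 (deposit 150 to emergency): emergency: 100 + 150 = 250. Balances: brokerage=350, emergency=250, checking=300
Event 5 (transfer 200 checking -> brokerage): checking: 300 - 200 = 100, brokerage: 350 + 200 = 550. Balances: brokerage=550, emergency=250, checking=100
Event 6 (withdraw 50 from checking): checking: 100 - 50 = 50. Balances: brokerage=550, emergency=250, checking=50
Event 7 (deposit 300 to emergency): emergency: 250 + 300 = 550. Balances: brokerage=550, emergency=550, checking=50
Event 8 (deposit 250 to checking): checking: 50 + 250 = 300. Balances: brokerage=550, emergency=550, checking=300

Final balance of emergency: 550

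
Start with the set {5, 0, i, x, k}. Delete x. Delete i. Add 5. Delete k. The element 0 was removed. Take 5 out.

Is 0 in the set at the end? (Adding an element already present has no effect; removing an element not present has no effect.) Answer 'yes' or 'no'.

Tracking the set through each operation:
Start: {0, 5, i, k, x}
Event 1 (remove x): removed. Set: {0, 5, i, k}
Event 2 (remove i): removed. Set: {0, 5, k}
Event 3 (add 5): already present, no change. Set: {0, 5, k}
Event 4 (remove k): removed. Set: {0, 5}
Event 5 (remove 0): removed. Set: {5}
Event 6 (remove 5): removed. Set: {}

Final set: {} (size 0)
0 is NOT in the final set.

Answer: no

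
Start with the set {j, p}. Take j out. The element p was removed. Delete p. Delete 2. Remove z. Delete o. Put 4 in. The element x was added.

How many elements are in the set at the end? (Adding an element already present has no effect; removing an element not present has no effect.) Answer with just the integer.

Tracking the set through each operation:
Start: {j, p}
Event 1 (remove j): removed. Set: {p}
Event 2 (remove p): removed. Set: {}
Event 3 (remove p): not present, no change. Set: {}
Event 4 (remove 2): not present, no change. Set: {}
Event 5 (remove z): not present, no change. Set: {}
Event 6 (remove o): not present, no change. Set: {}
Event 7 (add 4): added. Set: {4}
Event 8 (add x): added. Set: {4, x}

Final set: {4, x} (size 2)

Answer: 2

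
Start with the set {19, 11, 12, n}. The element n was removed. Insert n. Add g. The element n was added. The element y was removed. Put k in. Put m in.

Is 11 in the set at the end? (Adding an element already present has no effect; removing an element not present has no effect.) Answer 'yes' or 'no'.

Tracking the set through each operation:
Start: {11, 12, 19, n}
Event 1 (remove n): removed. Set: {11, 12, 19}
Event 2 (add n): added. Set: {11, 12, 19, n}
Event 3 (add g): added. Set: {11, 12, 19, g, n}
Event 4 (add n): already present, no change. Set: {11, 12, 19, g, n}
Event 5 (remove y): not present, no change. Set: {11, 12, 19, g, n}
Event 6 (add k): added. Set: {11, 12, 19, g, k, n}
Event 7 (add m): added. Set: {11, 12, 19, g, k, m, n}

Final set: {11, 12, 19, g, k, m, n} (size 7)
11 is in the final set.

Answer: yes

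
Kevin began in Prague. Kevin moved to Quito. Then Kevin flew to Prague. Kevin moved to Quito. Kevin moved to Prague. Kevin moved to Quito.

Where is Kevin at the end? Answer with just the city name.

Answer: Quito

Derivation:
Tracking Kevin's location:
Start: Kevin is in Prague.
After move 1: Prague -> Quito. Kevin is in Quito.
After move 2: Quito -> Prague. Kevin is in Prague.
After move 3: Prague -> Quito. Kevin is in Quito.
After move 4: Quito -> Prague. Kevin is in Prague.
After move 5: Prague -> Quito. Kevin is in Quito.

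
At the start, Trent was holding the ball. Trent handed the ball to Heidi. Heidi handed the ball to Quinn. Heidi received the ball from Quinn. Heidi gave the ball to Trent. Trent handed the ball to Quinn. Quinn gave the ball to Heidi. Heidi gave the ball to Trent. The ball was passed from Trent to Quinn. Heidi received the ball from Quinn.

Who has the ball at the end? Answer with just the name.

Answer: Heidi

Derivation:
Tracking the ball through each event:
Start: Trent has the ball.
After event 1: Heidi has the ball.
After event 2: Quinn has the ball.
After event 3: Heidi has the ball.
After event 4: Trent has the ball.
After event 5: Quinn has the ball.
After event 6: Heidi has the ball.
After event 7: Trent has the ball.
After event 8: Quinn has the ball.
After event 9: Heidi has the ball.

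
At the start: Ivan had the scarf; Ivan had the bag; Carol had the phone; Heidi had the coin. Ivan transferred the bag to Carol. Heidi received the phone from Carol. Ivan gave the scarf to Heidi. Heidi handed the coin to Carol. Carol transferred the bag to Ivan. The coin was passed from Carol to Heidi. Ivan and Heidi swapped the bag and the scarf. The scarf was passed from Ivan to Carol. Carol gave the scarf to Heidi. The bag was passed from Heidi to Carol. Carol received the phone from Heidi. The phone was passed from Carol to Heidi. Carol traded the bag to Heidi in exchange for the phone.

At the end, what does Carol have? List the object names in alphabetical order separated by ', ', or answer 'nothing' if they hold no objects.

Answer: phone

Derivation:
Tracking all object holders:
Start: scarf:Ivan, bag:Ivan, phone:Carol, coin:Heidi
Event 1 (give bag: Ivan -> Carol). State: scarf:Ivan, bag:Carol, phone:Carol, coin:Heidi
Event 2 (give phone: Carol -> Heidi). State: scarf:Ivan, bag:Carol, phone:Heidi, coin:Heidi
Event 3 (give scarf: Ivan -> Heidi). State: scarf:Heidi, bag:Carol, phone:Heidi, coin:Heidi
Event 4 (give coin: Heidi -> Carol). State: scarf:Heidi, bag:Carol, phone:Heidi, coin:Carol
Event 5 (give bag: Carol -> Ivan). State: scarf:Heidi, bag:Ivan, phone:Heidi, coin:Carol
Event 6 (give coin: Carol -> Heidi). State: scarf:Heidi, bag:Ivan, phone:Heidi, coin:Heidi
Event 7 (swap bag<->scarf: now bag:Heidi, scarf:Ivan). State: scarf:Ivan, bag:Heidi, phone:Heidi, coin:Heidi
Event 8 (give scarf: Ivan -> Carol). State: scarf:Carol, bag:Heidi, phone:Heidi, coin:Heidi
Event 9 (give scarf: Carol -> Heidi). State: scarf:Heidi, bag:Heidi, phone:Heidi, coin:Heidi
Event 10 (give bag: Heidi -> Carol). State: scarf:Heidi, bag:Carol, phone:Heidi, coin:Heidi
Event 11 (give phone: Heidi -> Carol). State: scarf:Heidi, bag:Carol, phone:Carol, coin:Heidi
Event 12 (give phone: Carol -> Heidi). State: scarf:Heidi, bag:Carol, phone:Heidi, coin:Heidi
Event 13 (swap bag<->phone: now bag:Heidi, phone:Carol). State: scarf:Heidi, bag:Heidi, phone:Carol, coin:Heidi

Final state: scarf:Heidi, bag:Heidi, phone:Carol, coin:Heidi
Carol holds: phone.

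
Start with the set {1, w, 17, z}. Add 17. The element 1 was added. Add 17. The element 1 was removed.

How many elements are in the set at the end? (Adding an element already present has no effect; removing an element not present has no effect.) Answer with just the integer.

Answer: 3

Derivation:
Tracking the set through each operation:
Start: {1, 17, w, z}
Event 1 (add 17): already present, no change. Set: {1, 17, w, z}
Event 2 (add 1): already present, no change. Set: {1, 17, w, z}
Event 3 (add 17): already present, no change. Set: {1, 17, w, z}
Event 4 (remove 1): removed. Set: {17, w, z}

Final set: {17, w, z} (size 3)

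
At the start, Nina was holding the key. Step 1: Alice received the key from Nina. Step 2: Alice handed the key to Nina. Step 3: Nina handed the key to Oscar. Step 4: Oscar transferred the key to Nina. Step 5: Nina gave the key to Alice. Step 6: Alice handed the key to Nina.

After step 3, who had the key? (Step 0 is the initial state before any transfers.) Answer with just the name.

Answer: Oscar

Derivation:
Tracking the key holder through step 3:
After step 0 (start): Nina
After step 1: Alice
After step 2: Nina
After step 3: Oscar

At step 3, the holder is Oscar.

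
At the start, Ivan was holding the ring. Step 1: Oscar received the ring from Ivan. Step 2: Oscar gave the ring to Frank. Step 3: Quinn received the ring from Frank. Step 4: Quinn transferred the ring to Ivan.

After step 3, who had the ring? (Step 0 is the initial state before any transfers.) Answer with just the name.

Answer: Quinn

Derivation:
Tracking the ring holder through step 3:
After step 0 (start): Ivan
After step 1: Oscar
After step 2: Frank
After step 3: Quinn

At step 3, the holder is Quinn.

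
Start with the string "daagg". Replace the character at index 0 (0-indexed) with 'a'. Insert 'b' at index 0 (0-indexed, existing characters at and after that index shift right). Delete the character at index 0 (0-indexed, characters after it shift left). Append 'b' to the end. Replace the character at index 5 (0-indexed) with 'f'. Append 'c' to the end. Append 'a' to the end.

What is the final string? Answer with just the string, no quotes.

Applying each edit step by step:
Start: "daagg"
Op 1 (replace idx 0: 'd' -> 'a'): "daagg" -> "aaagg"
Op 2 (insert 'b' at idx 0): "aaagg" -> "baaagg"
Op 3 (delete idx 0 = 'b'): "baaagg" -> "aaagg"
Op 4 (append 'b'): "aaagg" -> "aaaggb"
Op 5 (replace idx 5: 'b' -> 'f'): "aaaggb" -> "aaaggf"
Op 6 (append 'c'): "aaaggf" -> "aaaggfc"
Op 7 (append 'a'): "aaaggfc" -> "aaaggfca"

Answer: aaaggfca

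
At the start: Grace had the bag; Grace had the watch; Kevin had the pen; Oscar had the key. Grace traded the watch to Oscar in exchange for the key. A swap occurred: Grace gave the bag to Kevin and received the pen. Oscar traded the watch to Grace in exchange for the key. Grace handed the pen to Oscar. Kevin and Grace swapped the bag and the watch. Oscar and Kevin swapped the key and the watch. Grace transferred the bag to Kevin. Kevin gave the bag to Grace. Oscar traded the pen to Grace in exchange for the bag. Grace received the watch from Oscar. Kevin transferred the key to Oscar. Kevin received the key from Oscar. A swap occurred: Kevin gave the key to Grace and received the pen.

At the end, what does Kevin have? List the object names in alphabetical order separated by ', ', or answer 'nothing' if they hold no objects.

Answer: pen

Derivation:
Tracking all object holders:
Start: bag:Grace, watch:Grace, pen:Kevin, key:Oscar
Event 1 (swap watch<->key: now watch:Oscar, key:Grace). State: bag:Grace, watch:Oscar, pen:Kevin, key:Grace
Event 2 (swap bag<->pen: now bag:Kevin, pen:Grace). State: bag:Kevin, watch:Oscar, pen:Grace, key:Grace
Event 3 (swap watch<->key: now watch:Grace, key:Oscar). State: bag:Kevin, watch:Grace, pen:Grace, key:Oscar
Event 4 (give pen: Grace -> Oscar). State: bag:Kevin, watch:Grace, pen:Oscar, key:Oscar
Event 5 (swap bag<->watch: now bag:Grace, watch:Kevin). State: bag:Grace, watch:Kevin, pen:Oscar, key:Oscar
Event 6 (swap key<->watch: now key:Kevin, watch:Oscar). State: bag:Grace, watch:Oscar, pen:Oscar, key:Kevin
Event 7 (give bag: Grace -> Kevin). State: bag:Kevin, watch:Oscar, pen:Oscar, key:Kevin
Event 8 (give bag: Kevin -> Grace). State: bag:Grace, watch:Oscar, pen:Oscar, key:Kevin
Event 9 (swap pen<->bag: now pen:Grace, bag:Oscar). State: bag:Oscar, watch:Oscar, pen:Grace, key:Kevin
Event 10 (give watch: Oscar -> Grace). State: bag:Oscar, watch:Grace, pen:Grace, key:Kevin
Event 11 (give key: Kevin -> Oscar). State: bag:Oscar, watch:Grace, pen:Grace, key:Oscar
Event 12 (give key: Oscar -> Kevin). State: bag:Oscar, watch:Grace, pen:Grace, key:Kevin
Event 13 (swap key<->pen: now key:Grace, pen:Kevin). State: bag:Oscar, watch:Grace, pen:Kevin, key:Grace

Final state: bag:Oscar, watch:Grace, pen:Kevin, key:Grace
Kevin holds: pen.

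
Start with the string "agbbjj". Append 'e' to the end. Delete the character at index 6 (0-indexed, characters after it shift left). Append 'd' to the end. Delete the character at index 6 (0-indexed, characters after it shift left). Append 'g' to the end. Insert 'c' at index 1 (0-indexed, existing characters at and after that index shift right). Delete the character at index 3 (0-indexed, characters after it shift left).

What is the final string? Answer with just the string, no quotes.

Applying each edit step by step:
Start: "agbbjj"
Op 1 (append 'e'): "agbbjj" -> "agbbjje"
Op 2 (delete idx 6 = 'e'): "agbbjje" -> "agbbjj"
Op 3 (append 'd'): "agbbjj" -> "agbbjjd"
Op 4 (delete idx 6 = 'd'): "agbbjjd" -> "agbbjj"
Op 5 (append 'g'): "agbbjj" -> "agbbjjg"
Op 6 (insert 'c' at idx 1): "agbbjjg" -> "acgbbjjg"
Op 7 (delete idx 3 = 'b'): "acgbbjjg" -> "acgbjjg"

Answer: acgbjjg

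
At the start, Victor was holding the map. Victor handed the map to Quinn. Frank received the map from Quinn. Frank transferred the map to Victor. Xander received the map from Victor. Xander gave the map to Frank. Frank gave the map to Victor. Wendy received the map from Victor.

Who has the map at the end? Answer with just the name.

Tracking the map through each event:
Start: Victor has the map.
After event 1: Quinn has the map.
After event 2: Frank has the map.
After event 3: Victor has the map.
After event 4: Xander has the map.
After event 5: Frank has the map.
After event 6: Victor has the map.
After event 7: Wendy has the map.

Answer: Wendy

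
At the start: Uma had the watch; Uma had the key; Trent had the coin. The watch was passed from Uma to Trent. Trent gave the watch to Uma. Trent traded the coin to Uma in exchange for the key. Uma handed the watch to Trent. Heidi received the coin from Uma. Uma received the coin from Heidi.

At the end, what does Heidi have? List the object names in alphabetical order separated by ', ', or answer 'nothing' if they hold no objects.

Answer: nothing

Derivation:
Tracking all object holders:
Start: watch:Uma, key:Uma, coin:Trent
Event 1 (give watch: Uma -> Trent). State: watch:Trent, key:Uma, coin:Trent
Event 2 (give watch: Trent -> Uma). State: watch:Uma, key:Uma, coin:Trent
Event 3 (swap coin<->key: now coin:Uma, key:Trent). State: watch:Uma, key:Trent, coin:Uma
Event 4 (give watch: Uma -> Trent). State: watch:Trent, key:Trent, coin:Uma
Event 5 (give coin: Uma -> Heidi). State: watch:Trent, key:Trent, coin:Heidi
Event 6 (give coin: Heidi -> Uma). State: watch:Trent, key:Trent, coin:Uma

Final state: watch:Trent, key:Trent, coin:Uma
Heidi holds: (nothing).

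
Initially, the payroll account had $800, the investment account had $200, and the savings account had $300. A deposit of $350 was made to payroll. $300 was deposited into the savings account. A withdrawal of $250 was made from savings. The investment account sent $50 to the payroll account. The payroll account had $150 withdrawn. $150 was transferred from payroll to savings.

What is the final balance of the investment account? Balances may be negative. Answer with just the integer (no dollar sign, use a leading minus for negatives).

Answer: 150

Derivation:
Tracking account balances step by step:
Start: payroll=800, investment=200, savings=300
Event 1 (deposit 350 to payroll): payroll: 800 + 350 = 1150. Balances: payroll=1150, investment=200, savings=300
Event 2 (deposit 300 to savings): savings: 300 + 300 = 600. Balances: payroll=1150, investment=200, savings=600
Event 3 (withdraw 250 from savings): savings: 600 - 250 = 350. Balances: payroll=1150, investment=200, savings=350
Event 4 (transfer 50 investment -> payroll): investment: 200 - 50 = 150, payroll: 1150 + 50 = 1200. Balances: payroll=1200, investment=150, savings=350
Event 5 (withdraw 150 from payroll): payroll: 1200 - 150 = 1050. Balances: payroll=1050, investment=150, savings=350
Event 6 (transfer 150 payroll -> savings): payroll: 1050 - 150 = 900, savings: 350 + 150 = 500. Balances: payroll=900, investment=150, savings=500

Final balance of investment: 150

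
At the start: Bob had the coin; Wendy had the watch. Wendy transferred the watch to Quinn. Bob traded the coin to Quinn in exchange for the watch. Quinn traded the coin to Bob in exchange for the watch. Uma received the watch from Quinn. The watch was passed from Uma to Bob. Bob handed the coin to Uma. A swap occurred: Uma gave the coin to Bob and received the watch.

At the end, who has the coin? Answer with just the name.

Answer: Bob

Derivation:
Tracking all object holders:
Start: coin:Bob, watch:Wendy
Event 1 (give watch: Wendy -> Quinn). State: coin:Bob, watch:Quinn
Event 2 (swap coin<->watch: now coin:Quinn, watch:Bob). State: coin:Quinn, watch:Bob
Event 3 (swap coin<->watch: now coin:Bob, watch:Quinn). State: coin:Bob, watch:Quinn
Event 4 (give watch: Quinn -> Uma). State: coin:Bob, watch:Uma
Event 5 (give watch: Uma -> Bob). State: coin:Bob, watch:Bob
Event 6 (give coin: Bob -> Uma). State: coin:Uma, watch:Bob
Event 7 (swap coin<->watch: now coin:Bob, watch:Uma). State: coin:Bob, watch:Uma

Final state: coin:Bob, watch:Uma
The coin is held by Bob.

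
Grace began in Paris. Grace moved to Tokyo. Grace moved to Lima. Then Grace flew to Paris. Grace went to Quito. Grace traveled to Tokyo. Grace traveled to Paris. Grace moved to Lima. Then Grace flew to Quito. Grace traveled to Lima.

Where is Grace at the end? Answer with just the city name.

Tracking Grace's location:
Start: Grace is in Paris.
After move 1: Paris -> Tokyo. Grace is in Tokyo.
After move 2: Tokyo -> Lima. Grace is in Lima.
After move 3: Lima -> Paris. Grace is in Paris.
After move 4: Paris -> Quito. Grace is in Quito.
After move 5: Quito -> Tokyo. Grace is in Tokyo.
After move 6: Tokyo -> Paris. Grace is in Paris.
After move 7: Paris -> Lima. Grace is in Lima.
After move 8: Lima -> Quito. Grace is in Quito.
After move 9: Quito -> Lima. Grace is in Lima.

Answer: Lima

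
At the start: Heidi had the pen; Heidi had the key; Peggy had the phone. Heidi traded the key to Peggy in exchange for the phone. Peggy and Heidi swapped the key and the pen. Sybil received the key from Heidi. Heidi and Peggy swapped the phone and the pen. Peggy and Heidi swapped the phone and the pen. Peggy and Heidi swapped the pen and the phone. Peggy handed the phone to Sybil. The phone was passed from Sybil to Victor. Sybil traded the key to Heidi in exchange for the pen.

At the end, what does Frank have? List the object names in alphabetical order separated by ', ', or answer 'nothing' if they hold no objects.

Tracking all object holders:
Start: pen:Heidi, key:Heidi, phone:Peggy
Event 1 (swap key<->phone: now key:Peggy, phone:Heidi). State: pen:Heidi, key:Peggy, phone:Heidi
Event 2 (swap key<->pen: now key:Heidi, pen:Peggy). State: pen:Peggy, key:Heidi, phone:Heidi
Event 3 (give key: Heidi -> Sybil). State: pen:Peggy, key:Sybil, phone:Heidi
Event 4 (swap phone<->pen: now phone:Peggy, pen:Heidi). State: pen:Heidi, key:Sybil, phone:Peggy
Event 5 (swap phone<->pen: now phone:Heidi, pen:Peggy). State: pen:Peggy, key:Sybil, phone:Heidi
Event 6 (swap pen<->phone: now pen:Heidi, phone:Peggy). State: pen:Heidi, key:Sybil, phone:Peggy
Event 7 (give phone: Peggy -> Sybil). State: pen:Heidi, key:Sybil, phone:Sybil
Event 8 (give phone: Sybil -> Victor). State: pen:Heidi, key:Sybil, phone:Victor
Event 9 (swap key<->pen: now key:Heidi, pen:Sybil). State: pen:Sybil, key:Heidi, phone:Victor

Final state: pen:Sybil, key:Heidi, phone:Victor
Frank holds: (nothing).

Answer: nothing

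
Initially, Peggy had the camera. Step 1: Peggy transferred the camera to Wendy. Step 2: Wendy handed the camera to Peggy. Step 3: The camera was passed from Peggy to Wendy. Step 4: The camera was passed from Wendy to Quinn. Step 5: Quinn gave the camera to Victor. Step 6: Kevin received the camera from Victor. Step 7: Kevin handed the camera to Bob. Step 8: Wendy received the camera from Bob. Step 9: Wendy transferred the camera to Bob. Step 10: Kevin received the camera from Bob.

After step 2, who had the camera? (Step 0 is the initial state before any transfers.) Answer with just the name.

Answer: Peggy

Derivation:
Tracking the camera holder through step 2:
After step 0 (start): Peggy
After step 1: Wendy
After step 2: Peggy

At step 2, the holder is Peggy.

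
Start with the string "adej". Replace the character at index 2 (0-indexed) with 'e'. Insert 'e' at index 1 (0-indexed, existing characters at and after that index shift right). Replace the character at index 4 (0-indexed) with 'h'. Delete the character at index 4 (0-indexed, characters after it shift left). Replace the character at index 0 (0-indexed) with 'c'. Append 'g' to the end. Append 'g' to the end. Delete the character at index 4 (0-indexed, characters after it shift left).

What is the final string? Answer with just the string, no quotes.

Applying each edit step by step:
Start: "adej"
Op 1 (replace idx 2: 'e' -> 'e'): "adej" -> "adej"
Op 2 (insert 'e' at idx 1): "adej" -> "aedej"
Op 3 (replace idx 4: 'j' -> 'h'): "aedej" -> "aedeh"
Op 4 (delete idx 4 = 'h'): "aedeh" -> "aede"
Op 5 (replace idx 0: 'a' -> 'c'): "aede" -> "cede"
Op 6 (append 'g'): "cede" -> "cedeg"
Op 7 (append 'g'): "cedeg" -> "cedegg"
Op 8 (delete idx 4 = 'g'): "cedegg" -> "cedeg"

Answer: cedeg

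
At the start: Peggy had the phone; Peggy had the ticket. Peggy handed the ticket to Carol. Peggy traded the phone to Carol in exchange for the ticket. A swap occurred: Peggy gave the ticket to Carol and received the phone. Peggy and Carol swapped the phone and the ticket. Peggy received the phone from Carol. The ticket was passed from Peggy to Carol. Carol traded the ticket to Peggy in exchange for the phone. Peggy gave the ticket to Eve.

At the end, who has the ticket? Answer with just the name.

Answer: Eve

Derivation:
Tracking all object holders:
Start: phone:Peggy, ticket:Peggy
Event 1 (give ticket: Peggy -> Carol). State: phone:Peggy, ticket:Carol
Event 2 (swap phone<->ticket: now phone:Carol, ticket:Peggy). State: phone:Carol, ticket:Peggy
Event 3 (swap ticket<->phone: now ticket:Carol, phone:Peggy). State: phone:Peggy, ticket:Carol
Event 4 (swap phone<->ticket: now phone:Carol, ticket:Peggy). State: phone:Carol, ticket:Peggy
Event 5 (give phone: Carol -> Peggy). State: phone:Peggy, ticket:Peggy
Event 6 (give ticket: Peggy -> Carol). State: phone:Peggy, ticket:Carol
Event 7 (swap ticket<->phone: now ticket:Peggy, phone:Carol). State: phone:Carol, ticket:Peggy
Event 8 (give ticket: Peggy -> Eve). State: phone:Carol, ticket:Eve

Final state: phone:Carol, ticket:Eve
The ticket is held by Eve.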